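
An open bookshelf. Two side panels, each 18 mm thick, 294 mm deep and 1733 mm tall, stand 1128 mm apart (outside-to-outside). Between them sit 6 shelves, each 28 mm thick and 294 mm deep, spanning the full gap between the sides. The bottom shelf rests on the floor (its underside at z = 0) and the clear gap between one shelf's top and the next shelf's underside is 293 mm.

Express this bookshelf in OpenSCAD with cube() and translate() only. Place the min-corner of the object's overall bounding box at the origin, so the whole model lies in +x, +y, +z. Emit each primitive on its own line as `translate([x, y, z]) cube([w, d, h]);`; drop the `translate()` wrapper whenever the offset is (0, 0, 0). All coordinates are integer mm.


cube([18, 294, 1733]);
translate([1110, 0, 0]) cube([18, 294, 1733]);
translate([18, 0, 0]) cube([1092, 294, 28]);
translate([18, 0, 321]) cube([1092, 294, 28]);
translate([18, 0, 642]) cube([1092, 294, 28]);
translate([18, 0, 963]) cube([1092, 294, 28]);
translate([18, 0, 1284]) cube([1092, 294, 28]);
translate([18, 0, 1605]) cube([1092, 294, 28]);


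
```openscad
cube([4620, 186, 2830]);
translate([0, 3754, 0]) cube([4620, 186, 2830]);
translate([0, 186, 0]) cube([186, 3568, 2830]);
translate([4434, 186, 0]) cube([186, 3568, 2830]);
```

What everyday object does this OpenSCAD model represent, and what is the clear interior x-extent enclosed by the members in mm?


A house (or room) frame. The interior width is 4248 mm.

Four 2830 mm walls enclosing a rectangle with no floor or roof — a room or house frame. Outside width is 4620 mm and wall thickness is 186 mm, so the interior width is 4620 − 2 × 186 = 4248 mm.


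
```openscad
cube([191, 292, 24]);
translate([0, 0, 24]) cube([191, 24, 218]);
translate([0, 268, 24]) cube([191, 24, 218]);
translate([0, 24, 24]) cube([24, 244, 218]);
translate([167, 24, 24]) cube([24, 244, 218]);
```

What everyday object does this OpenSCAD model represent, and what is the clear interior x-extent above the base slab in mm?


An open box. The internal width is 143 mm.

A 191×292 base slab with four walls standing on it — an open box. The base is 191 mm wide and the walls are 24 mm thick, so the internal width is 191 − 2 × 24 = 143 mm.


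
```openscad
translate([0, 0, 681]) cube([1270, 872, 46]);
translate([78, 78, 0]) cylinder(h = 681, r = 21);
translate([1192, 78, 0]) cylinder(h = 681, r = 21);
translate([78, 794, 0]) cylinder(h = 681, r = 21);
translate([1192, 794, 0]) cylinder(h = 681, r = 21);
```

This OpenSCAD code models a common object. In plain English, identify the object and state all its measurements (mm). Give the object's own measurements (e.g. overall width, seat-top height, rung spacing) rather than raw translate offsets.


A table: top 1270 mm (x) × 872 mm (y), 46 mm thick, upper face at z = 727 mm, on four round legs of 42 mm diameter, each leg's bounding box inset 57 mm from the nearest pair of top edges from z = 0 to the bottom of the top.


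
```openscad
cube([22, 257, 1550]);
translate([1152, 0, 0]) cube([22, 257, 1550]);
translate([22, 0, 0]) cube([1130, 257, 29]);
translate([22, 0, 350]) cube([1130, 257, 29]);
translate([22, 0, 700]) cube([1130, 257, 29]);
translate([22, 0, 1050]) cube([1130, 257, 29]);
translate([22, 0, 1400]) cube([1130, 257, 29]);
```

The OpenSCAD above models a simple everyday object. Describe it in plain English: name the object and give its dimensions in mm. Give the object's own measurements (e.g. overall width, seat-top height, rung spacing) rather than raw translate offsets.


An open bookshelf. Two side panels, each 22 mm thick, 257 mm deep and 1550 mm tall, stand 1174 mm apart (outside-to-outside). Between them sit 5 shelves, each 29 mm thick and 257 mm deep, spanning the full gap between the sides. The bottom shelf rests on the floor (its underside at z = 0) and the clear gap between one shelf's top and the next shelf's underside is 321 mm.


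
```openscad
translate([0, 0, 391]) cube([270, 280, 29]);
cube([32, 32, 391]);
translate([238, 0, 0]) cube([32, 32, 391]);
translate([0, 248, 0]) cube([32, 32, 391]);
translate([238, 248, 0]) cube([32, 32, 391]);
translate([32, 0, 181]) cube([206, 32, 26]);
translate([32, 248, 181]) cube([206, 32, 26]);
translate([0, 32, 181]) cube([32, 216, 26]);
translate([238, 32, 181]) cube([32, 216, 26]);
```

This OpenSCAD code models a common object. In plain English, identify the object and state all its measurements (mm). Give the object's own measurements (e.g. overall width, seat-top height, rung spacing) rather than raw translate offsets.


A simple wooden stool: a rectangular seat 270 mm (x) by 280 mm (y), 29 mm thick, top face at z = 420 mm, on four square legs, each 32×32 mm in cross-section. The legs rest on z = 0, each flush with a corner of the seat. Four stretchers, 32 mm wide and 26 mm tall, connect adjacent legs with their undersides at z = 181 mm, each running between the inner faces of the legs it joins and aligned with the legs' outer faces on the other axis.


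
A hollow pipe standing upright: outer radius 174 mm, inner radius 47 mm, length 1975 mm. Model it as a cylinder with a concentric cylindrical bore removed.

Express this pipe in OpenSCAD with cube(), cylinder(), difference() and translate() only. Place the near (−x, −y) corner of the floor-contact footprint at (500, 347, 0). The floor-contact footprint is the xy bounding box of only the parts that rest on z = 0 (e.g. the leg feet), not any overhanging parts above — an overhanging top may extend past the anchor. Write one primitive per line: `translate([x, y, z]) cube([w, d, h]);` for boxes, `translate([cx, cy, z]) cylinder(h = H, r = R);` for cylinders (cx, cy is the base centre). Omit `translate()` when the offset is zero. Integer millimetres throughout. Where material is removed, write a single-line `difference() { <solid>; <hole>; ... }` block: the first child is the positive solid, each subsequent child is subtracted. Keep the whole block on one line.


difference() { translate([674, 521, 0]) cylinder(h = 1975, r = 174); translate([674, 521, 0]) cylinder(h = 1975, r = 47); }


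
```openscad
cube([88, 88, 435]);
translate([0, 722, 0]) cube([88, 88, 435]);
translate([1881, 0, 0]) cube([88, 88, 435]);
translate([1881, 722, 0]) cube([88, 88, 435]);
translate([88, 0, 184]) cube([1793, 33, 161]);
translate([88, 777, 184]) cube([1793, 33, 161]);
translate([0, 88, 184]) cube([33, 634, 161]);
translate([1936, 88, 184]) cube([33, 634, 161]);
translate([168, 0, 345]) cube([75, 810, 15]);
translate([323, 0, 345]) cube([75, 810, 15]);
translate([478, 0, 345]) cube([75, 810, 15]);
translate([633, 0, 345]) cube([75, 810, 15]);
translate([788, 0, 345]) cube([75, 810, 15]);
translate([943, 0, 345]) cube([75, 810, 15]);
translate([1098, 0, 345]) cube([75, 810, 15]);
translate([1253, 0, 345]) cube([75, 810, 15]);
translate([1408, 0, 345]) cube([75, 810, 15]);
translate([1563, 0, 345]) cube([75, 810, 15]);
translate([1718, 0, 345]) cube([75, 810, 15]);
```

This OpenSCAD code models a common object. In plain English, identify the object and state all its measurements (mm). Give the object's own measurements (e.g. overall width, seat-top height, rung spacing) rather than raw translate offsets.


A bed frame 1969 mm long (x) by 810 mm wide (y). Four 88×88 mm corner posts, 435 mm tall, at the corners of the footprint. Four rails of 33 mm thickness and 161 mm height run between adjacent posts with their undersides at z = 184 mm, their outer faces flush with the outside of the frame (the two x-running rails run between the posts' inner faces; the two y-running rails run between the posts' inner faces). 11 slats, each 75 mm wide (x) and 15 mm thick, lie across the top of the two x-running rails, running the full 810 mm width of the frame in y; along x they sit between the end posts with a 80 mm gap after the −x posts and between neighbouring slats, leaving 88 mm before the +x posts.


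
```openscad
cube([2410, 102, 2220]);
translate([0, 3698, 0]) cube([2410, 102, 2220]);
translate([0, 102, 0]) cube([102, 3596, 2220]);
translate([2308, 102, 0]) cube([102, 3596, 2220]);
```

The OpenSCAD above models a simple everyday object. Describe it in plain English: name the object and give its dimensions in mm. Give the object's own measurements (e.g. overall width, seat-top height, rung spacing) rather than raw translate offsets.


The wall frame of a small rectangular building: four walls, each 2220 mm tall and 102 mm thick, enclosing a footprint 2410 mm (x) by 3800 mm (y) outside-to-outside, with no floor or roof. The front and back walls (the −y and +y sides) span the full width; the two side walls fit between them.


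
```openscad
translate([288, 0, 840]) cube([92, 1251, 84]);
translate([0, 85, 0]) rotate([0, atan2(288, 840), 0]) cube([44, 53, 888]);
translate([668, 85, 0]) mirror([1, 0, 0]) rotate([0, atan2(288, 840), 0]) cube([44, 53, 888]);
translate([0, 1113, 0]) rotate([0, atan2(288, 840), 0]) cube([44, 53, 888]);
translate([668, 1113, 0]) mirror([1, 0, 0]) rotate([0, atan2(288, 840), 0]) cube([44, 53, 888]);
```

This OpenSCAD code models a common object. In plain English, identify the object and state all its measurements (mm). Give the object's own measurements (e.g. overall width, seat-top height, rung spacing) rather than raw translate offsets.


A sawhorse. A 92×1251×84 mm beam (x, y, z) sits on two A-frame leg pairs. Each pair is two raked legs of 44×53 mm section (53 mm along y) splaying symmetrically in x. Each leg rises 840 mm vertically over 288 mm of horizontal reach and is 888 mm long along its own axis. Every leg's outer bottom edge rests on the floor and its outer top edge meets a bottom edge of the beam — the left legs (tilting toward +x) meet the beam's −x bottom edge, the right legs (their mirror images, tilting toward −x) meet its +x bottom edge — so the leg tops tuck under the beam, the beam's underside is 840 mm above the floor, and the feet are 668 mm apart outside-to-outside with the beam centred between them. The two leg pairs are set in 85 mm from either end of the beam.


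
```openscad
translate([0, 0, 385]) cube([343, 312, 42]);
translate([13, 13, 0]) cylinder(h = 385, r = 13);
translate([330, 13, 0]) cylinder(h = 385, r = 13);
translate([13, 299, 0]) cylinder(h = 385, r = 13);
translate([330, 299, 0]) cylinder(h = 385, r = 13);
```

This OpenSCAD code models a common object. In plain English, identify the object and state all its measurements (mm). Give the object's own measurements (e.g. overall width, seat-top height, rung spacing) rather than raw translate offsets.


A four-legged stool. The seat is a 343×312×42 mm slab whose top surface is at z = 427 mm; four round legs, each 26 mm in diameter, run from the floor (z = 0) to the underside of the seat, each leg's axis is inset half a diameter from the nearest pair of seat edges (so the leg's bounding box is flush with the corner).


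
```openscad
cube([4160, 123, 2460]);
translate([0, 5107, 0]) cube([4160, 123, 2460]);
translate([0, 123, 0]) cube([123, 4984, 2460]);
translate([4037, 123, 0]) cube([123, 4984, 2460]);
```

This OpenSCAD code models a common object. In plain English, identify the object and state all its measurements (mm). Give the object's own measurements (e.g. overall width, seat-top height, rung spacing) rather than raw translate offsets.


The wall frame of a small rectangular building: four walls, each 2460 mm tall and 123 mm thick, enclosing a footprint 4160 mm (x) by 5230 mm (y) outside-to-outside, with no floor or roof. The front and back walls (the −y and +y sides) span the full width; the two side walls fit between them.


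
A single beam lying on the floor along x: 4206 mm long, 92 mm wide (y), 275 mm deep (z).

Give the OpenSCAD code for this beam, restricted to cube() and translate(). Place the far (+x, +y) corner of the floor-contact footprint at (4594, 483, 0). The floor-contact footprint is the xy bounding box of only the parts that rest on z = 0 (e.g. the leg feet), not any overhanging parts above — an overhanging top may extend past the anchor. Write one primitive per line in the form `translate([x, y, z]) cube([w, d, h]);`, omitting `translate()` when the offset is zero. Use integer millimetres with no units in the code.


translate([388, 391, 0]) cube([4206, 92, 275]);


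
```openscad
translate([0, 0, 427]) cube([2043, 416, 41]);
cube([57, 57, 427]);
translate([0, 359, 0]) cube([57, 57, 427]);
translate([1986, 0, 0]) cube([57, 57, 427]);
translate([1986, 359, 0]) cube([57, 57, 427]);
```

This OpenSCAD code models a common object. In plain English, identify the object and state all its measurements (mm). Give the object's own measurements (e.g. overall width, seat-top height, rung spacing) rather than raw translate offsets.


A bench: a 2043×416 mm seat slab, 41 mm thick, top at z = 468 mm, on four 57×57 mm square legs flush with the seat corners and standing on z = 0.


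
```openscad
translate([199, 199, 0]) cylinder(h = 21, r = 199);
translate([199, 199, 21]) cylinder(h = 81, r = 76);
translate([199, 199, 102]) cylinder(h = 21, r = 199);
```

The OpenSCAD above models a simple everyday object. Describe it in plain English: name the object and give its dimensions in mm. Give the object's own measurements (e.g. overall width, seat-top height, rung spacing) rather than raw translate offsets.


A spool: two coaxial disc flanges of radius 199 mm and thickness 21 mm, joined by a core cylinder of radius 76 mm and height 81 mm. The lower flange rests on z = 0 and the three cylinders share a vertical axis.


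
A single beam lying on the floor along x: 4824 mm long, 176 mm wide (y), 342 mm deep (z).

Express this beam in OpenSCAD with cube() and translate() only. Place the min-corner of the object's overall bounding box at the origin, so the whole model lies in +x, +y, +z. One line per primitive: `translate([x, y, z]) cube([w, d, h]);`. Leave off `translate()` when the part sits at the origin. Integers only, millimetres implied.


cube([4824, 176, 342]);


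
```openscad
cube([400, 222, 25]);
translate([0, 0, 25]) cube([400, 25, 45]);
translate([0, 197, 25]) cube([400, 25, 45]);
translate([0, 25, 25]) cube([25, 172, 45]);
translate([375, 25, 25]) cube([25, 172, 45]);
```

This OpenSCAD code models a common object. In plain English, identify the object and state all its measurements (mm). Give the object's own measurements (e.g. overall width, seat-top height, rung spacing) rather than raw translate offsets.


An open-topped rectangular box: outside dimensions 400×222×70 mm, with a uniform wall and base thickness of 25 mm. The base is a full 400×222 slab on the floor; four walls sit on top of the base. The front and back walls (the −y and +y sides) span the full width; the two side walls fit between them.


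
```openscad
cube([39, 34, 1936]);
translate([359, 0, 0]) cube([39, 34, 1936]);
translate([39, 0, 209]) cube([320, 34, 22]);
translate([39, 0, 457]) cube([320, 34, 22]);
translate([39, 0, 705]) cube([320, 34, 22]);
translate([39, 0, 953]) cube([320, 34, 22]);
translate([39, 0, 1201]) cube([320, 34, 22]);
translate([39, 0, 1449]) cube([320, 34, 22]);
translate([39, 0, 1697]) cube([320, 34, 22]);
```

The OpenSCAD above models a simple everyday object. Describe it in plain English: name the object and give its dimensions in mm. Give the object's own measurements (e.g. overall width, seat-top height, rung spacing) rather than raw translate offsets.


A straight ladder. Two 39×34 mm vertical rails, 1936 mm tall, stand 398 mm apart (outside-to-outside) with their front faces coplanar on the −y side. 7 rungs, each 34 mm deep and 22 mm tall, span between the inner faces of the rails, front faces flush with the rails. The lowest rung's underside is at z = 209 mm and rungs are spaced 248 mm apart (underside to underside).


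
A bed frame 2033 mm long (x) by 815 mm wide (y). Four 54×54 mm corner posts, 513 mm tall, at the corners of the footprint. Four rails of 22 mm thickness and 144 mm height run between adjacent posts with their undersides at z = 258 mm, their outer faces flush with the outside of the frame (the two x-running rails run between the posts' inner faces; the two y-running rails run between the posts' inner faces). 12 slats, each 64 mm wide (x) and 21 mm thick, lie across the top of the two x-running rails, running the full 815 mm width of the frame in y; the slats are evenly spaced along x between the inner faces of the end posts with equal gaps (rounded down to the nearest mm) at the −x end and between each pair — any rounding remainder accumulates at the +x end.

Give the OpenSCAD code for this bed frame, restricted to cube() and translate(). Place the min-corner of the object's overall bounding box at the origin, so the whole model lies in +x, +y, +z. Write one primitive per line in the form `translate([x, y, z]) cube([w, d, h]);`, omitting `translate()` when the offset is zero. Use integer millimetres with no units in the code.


cube([54, 54, 513]);
translate([0, 761, 0]) cube([54, 54, 513]);
translate([1979, 0, 0]) cube([54, 54, 513]);
translate([1979, 761, 0]) cube([54, 54, 513]);
translate([54, 0, 258]) cube([1925, 22, 144]);
translate([54, 793, 258]) cube([1925, 22, 144]);
translate([0, 54, 258]) cube([22, 707, 144]);
translate([2011, 54, 258]) cube([22, 707, 144]);
translate([143, 0, 402]) cube([64, 815, 21]);
translate([296, 0, 402]) cube([64, 815, 21]);
translate([449, 0, 402]) cube([64, 815, 21]);
translate([602, 0, 402]) cube([64, 815, 21]);
translate([755, 0, 402]) cube([64, 815, 21]);
translate([908, 0, 402]) cube([64, 815, 21]);
translate([1061, 0, 402]) cube([64, 815, 21]);
translate([1214, 0, 402]) cube([64, 815, 21]);
translate([1367, 0, 402]) cube([64, 815, 21]);
translate([1520, 0, 402]) cube([64, 815, 21]);
translate([1673, 0, 402]) cube([64, 815, 21]);
translate([1826, 0, 402]) cube([64, 815, 21]);


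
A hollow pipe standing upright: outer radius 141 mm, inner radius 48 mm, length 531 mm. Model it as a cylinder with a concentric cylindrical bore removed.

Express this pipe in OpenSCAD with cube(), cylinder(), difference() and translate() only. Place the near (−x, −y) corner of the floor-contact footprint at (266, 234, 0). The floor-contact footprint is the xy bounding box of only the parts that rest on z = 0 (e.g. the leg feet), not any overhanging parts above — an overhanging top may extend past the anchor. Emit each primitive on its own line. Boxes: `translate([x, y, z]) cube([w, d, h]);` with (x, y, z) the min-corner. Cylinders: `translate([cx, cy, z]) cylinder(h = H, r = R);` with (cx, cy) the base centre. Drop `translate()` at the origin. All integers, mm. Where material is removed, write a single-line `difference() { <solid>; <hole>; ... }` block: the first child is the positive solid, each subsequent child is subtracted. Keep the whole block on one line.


difference() { translate([407, 375, 0]) cylinder(h = 531, r = 141); translate([407, 375, 0]) cylinder(h = 531, r = 48); }


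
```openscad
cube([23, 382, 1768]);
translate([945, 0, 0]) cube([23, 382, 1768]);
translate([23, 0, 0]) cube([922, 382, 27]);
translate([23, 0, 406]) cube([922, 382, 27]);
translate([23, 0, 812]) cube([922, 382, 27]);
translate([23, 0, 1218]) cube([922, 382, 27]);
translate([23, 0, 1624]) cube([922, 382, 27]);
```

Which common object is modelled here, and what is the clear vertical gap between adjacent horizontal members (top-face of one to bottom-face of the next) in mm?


A bookshelf. The clear shelf gap is 379 mm.

Two tall side panels with 5 horizontal boards between them — a bookshelf. The first two shelf undersides are at z = 0 and z = 406; with shelf thickness 27, the clear gap is 406 − 0 − 27 = 379 mm.


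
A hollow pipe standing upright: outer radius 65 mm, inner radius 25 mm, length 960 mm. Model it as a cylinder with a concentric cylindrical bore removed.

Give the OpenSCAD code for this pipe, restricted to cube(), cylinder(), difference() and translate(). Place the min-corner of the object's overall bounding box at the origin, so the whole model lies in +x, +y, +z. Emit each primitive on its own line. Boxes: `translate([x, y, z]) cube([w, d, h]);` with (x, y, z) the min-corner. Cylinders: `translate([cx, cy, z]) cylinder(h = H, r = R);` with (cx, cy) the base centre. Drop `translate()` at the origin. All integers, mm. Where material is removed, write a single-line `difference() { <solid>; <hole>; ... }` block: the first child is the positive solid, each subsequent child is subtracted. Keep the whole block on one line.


difference() { translate([65, 65, 0]) cylinder(h = 960, r = 65); translate([65, 65, 0]) cylinder(h = 960, r = 25); }


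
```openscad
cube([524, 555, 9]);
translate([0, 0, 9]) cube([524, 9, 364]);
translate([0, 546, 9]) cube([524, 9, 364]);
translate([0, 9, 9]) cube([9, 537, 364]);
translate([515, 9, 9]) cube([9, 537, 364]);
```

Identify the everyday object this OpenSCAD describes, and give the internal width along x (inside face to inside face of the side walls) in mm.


An open box. The internal width is 506 mm.

A 524×555 base slab with four walls standing on it — an open box. The base is 524 mm wide and the walls are 9 mm thick, so the internal width is 524 − 2 × 9 = 506 mm.


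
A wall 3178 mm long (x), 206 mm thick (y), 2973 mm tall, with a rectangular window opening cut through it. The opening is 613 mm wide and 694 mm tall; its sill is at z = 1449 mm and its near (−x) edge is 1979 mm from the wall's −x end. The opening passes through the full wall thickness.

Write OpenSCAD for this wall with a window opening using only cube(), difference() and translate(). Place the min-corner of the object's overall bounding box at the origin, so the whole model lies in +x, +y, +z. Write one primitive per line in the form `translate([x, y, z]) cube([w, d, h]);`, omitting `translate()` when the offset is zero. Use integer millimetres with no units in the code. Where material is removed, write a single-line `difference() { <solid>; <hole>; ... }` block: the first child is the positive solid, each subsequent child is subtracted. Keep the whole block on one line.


difference() { cube([3178, 206, 2973]); translate([1979, 0, 1449]) cube([613, 206, 694]); }


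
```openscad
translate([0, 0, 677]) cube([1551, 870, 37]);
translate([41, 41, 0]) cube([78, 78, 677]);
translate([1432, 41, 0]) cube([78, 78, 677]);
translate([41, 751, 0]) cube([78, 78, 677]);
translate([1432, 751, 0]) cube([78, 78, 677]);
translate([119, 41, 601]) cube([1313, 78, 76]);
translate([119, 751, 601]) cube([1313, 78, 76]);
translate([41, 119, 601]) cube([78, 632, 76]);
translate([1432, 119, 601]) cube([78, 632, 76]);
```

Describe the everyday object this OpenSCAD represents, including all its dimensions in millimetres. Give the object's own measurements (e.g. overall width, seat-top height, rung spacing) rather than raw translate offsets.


A rectangular dining table. The top is 1551×870×37 mm with its upper surface at z = 714 mm. It stands on four 78×78 mm square legs, each inset 41 mm from the nearest pair of top edges, running from the floor to the underside of the top. Four apron rails, 78 mm thick and 76 mm tall, run between adjacent legs with their top edges flush with the underside of the top and their outer faces flush with the legs' outer faces.


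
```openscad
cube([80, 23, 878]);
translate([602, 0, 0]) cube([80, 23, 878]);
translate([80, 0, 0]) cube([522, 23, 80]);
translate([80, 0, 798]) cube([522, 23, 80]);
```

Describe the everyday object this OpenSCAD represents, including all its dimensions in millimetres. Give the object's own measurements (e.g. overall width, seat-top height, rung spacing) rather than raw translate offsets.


A rectangular picture frame lying in the x–z plane (depth along y). The opening is 522 mm wide (x) by 718 mm tall (z), surrounded by a border 80 mm wide on all four sides. The frame is 23 mm deep and is made of two full-height vertical stiles with two horizontal rails fitted between them.


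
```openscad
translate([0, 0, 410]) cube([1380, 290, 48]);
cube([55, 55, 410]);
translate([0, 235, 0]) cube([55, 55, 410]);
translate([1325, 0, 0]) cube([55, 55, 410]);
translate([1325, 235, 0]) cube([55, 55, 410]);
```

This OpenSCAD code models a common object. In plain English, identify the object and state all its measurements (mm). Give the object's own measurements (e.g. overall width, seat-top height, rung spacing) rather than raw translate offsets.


A bench: a 1380×290 mm seat slab, 48 mm thick, top at z = 458 mm, on four 55×55 mm square legs flush with the seat corners and standing on z = 0.


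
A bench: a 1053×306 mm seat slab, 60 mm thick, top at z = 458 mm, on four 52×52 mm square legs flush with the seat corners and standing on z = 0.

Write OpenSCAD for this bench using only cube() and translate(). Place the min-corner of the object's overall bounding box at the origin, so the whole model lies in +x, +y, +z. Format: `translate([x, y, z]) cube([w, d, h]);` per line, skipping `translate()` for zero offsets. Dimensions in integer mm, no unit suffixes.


// leg_h = 458 − 60 = 398
translate([0, 0, 398]) cube([1053, 306, 60]);
cube([52, 52, 398]);
translate([0, 254, 0]) cube([52, 52, 398]);
translate([1001, 0, 0]) cube([52, 52, 398]);
translate([1001, 254, 0]) cube([52, 52, 398]);


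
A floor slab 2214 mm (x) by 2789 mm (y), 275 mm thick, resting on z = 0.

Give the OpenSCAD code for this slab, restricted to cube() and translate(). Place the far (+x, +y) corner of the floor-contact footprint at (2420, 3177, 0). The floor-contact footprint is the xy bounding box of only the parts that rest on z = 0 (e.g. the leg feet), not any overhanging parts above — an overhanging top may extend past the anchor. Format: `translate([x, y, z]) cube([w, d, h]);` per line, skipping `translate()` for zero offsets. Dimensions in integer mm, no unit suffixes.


translate([206, 388, 0]) cube([2214, 2789, 275]);


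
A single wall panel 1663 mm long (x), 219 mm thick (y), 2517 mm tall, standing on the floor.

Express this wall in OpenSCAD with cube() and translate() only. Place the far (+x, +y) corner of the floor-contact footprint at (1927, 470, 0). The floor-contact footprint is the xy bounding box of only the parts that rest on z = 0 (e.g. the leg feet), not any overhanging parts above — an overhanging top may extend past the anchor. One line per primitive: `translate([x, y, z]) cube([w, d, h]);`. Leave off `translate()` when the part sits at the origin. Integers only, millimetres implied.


translate([264, 251, 0]) cube([1663, 219, 2517]);


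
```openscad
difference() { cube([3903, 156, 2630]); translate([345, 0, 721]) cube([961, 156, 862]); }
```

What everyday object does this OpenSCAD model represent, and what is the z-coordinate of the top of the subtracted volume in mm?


A wall with a window opening. The window head height is 1583 mm.

A wall with a rectangular opening subtracted — a window. Sill at z = 721, opening 862 mm tall, so the head is at 721 + 862 = 1583 mm.


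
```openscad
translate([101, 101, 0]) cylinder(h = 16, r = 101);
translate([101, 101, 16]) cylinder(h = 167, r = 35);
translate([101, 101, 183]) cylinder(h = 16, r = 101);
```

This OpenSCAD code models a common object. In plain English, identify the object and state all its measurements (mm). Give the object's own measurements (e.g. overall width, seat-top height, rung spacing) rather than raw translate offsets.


A spool: two coaxial disc flanges of radius 101 mm and thickness 16 mm, joined by a core cylinder of radius 35 mm and height 167 mm. The lower flange rests on z = 0 and the three cylinders share a vertical axis.


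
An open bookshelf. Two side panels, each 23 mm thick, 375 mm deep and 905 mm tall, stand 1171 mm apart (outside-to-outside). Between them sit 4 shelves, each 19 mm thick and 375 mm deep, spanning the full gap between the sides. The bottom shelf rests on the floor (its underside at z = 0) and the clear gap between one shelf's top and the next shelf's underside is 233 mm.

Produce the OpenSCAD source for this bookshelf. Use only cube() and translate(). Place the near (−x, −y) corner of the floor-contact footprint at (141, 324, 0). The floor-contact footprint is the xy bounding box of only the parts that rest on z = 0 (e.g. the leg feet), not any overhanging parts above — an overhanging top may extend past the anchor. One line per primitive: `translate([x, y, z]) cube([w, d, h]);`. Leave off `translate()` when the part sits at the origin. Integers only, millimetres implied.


translate([141, 324, 0]) cube([23, 375, 905]);
translate([1289, 324, 0]) cube([23, 375, 905]);
translate([164, 324, 0]) cube([1125, 375, 19]);
translate([164, 324, 252]) cube([1125, 375, 19]);
translate([164, 324, 504]) cube([1125, 375, 19]);
translate([164, 324, 756]) cube([1125, 375, 19]);


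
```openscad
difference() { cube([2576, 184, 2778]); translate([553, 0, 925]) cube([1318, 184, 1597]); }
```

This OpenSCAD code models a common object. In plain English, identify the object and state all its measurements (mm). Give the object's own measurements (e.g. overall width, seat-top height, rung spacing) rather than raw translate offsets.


A wall 2576 mm long (x), 184 mm thick (y), 2778 mm tall, with a rectangular window opening cut through it. The opening is 1318 mm wide and 1597 mm tall; its sill is at z = 925 mm and its near (−x) edge is 553 mm from the wall's −x end. The opening passes through the full wall thickness.


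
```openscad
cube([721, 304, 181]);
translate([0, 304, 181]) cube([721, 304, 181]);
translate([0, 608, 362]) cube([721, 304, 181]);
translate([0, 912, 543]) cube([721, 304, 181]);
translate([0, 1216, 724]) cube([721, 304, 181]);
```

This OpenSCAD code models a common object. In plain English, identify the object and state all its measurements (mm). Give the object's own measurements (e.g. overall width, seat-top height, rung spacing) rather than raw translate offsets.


A straight staircase of 5 solid steps. Each step is 721 mm wide (x), 304 mm deep (y, the going) and 181 mm tall (the rise). The first step rests on the floor; each subsequent step sits one going further in +y and one rise higher in +z, directly behind and above the previous step with no overlap.


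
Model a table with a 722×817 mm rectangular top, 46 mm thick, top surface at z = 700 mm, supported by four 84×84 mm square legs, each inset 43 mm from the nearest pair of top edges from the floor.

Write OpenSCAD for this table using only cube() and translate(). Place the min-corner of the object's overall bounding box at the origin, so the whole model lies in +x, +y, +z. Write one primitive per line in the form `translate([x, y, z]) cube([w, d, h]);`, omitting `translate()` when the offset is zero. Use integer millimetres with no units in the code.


translate([0, 0, 654]) cube([722, 817, 46]);
translate([43, 43, 0]) cube([84, 84, 654]);
translate([595, 43, 0]) cube([84, 84, 654]);
translate([43, 690, 0]) cube([84, 84, 654]);
translate([595, 690, 0]) cube([84, 84, 654]);


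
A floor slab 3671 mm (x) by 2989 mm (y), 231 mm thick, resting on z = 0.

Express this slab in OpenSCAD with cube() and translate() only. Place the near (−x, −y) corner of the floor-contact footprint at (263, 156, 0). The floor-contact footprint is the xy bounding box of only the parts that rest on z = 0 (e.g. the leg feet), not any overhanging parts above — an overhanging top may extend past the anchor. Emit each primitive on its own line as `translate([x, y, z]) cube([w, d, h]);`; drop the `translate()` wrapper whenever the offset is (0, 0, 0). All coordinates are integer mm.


translate([263, 156, 0]) cube([3671, 2989, 231]);


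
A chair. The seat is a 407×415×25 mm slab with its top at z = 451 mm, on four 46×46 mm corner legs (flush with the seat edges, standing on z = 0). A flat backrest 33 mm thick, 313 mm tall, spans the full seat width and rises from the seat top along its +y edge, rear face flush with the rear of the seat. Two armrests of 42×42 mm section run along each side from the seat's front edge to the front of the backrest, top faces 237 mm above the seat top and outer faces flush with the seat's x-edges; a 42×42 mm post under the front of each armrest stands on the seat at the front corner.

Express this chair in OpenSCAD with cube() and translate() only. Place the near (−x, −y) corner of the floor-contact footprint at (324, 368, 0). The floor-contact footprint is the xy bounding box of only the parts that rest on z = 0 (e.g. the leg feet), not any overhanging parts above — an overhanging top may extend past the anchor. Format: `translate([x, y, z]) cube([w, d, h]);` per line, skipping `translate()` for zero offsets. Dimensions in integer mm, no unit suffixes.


translate([324, 368, 426]) cube([407, 415, 25]);
translate([324, 368, 0]) cube([46, 46, 426]);
translate([685, 368, 0]) cube([46, 46, 426]);
translate([324, 737, 0]) cube([46, 46, 426]);
translate([685, 737, 0]) cube([46, 46, 426]);
translate([324, 750, 451]) cube([407, 33, 313]);
translate([324, 368, 646]) cube([42, 382, 42]);
translate([689, 368, 646]) cube([42, 382, 42]);
translate([324, 368, 451]) cube([42, 42, 195]);
translate([689, 368, 451]) cube([42, 42, 195]);


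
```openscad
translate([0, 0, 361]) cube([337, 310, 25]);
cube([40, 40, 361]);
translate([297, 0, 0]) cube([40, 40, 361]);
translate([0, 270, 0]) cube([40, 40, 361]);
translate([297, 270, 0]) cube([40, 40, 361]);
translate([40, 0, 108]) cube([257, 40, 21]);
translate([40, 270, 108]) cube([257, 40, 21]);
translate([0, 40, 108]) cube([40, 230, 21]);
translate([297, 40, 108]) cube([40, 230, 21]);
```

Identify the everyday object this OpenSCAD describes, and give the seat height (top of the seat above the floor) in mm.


A stool. The seat height is 386 mm.

A 337×310×25 slab at z = 361 on four corner posts — a stool. The seat top is 361 + 25 = 386 mm.


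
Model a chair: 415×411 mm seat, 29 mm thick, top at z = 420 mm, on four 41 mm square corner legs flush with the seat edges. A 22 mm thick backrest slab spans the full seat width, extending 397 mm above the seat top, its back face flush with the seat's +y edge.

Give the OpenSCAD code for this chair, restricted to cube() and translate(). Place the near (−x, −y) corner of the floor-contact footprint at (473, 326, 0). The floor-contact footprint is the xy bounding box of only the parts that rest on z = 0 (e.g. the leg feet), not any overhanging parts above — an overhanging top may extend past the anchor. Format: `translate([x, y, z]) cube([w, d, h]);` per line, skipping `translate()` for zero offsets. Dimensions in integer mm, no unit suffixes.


translate([473, 326, 391]) cube([415, 411, 29]);
translate([473, 326, 0]) cube([41, 41, 391]);
translate([847, 326, 0]) cube([41, 41, 391]);
translate([473, 696, 0]) cube([41, 41, 391]);
translate([847, 696, 0]) cube([41, 41, 391]);
translate([473, 715, 420]) cube([415, 22, 397]);


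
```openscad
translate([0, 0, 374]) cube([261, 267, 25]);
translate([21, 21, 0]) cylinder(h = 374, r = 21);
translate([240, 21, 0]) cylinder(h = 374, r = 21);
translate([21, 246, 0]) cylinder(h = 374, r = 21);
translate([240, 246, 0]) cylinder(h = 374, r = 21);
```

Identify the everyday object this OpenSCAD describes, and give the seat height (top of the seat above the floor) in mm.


A stool. The seat height is 399 mm.

A 261×267×25 slab at z = 374 on four corner cylinders — a stool. The seat top is 374 + 25 = 399 mm.


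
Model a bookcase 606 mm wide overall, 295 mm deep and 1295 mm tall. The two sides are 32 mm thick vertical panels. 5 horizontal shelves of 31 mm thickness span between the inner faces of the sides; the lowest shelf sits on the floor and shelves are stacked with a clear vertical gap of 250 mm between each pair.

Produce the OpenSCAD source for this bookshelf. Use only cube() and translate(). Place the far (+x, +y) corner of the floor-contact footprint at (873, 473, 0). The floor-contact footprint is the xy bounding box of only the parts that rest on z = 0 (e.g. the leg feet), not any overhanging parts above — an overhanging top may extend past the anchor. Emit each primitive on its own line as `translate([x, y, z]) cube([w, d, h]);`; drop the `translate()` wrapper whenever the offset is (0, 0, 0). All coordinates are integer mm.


translate([267, 178, 0]) cube([32, 295, 1295]);
translate([841, 178, 0]) cube([32, 295, 1295]);
translate([299, 178, 0]) cube([542, 295, 31]);
translate([299, 178, 281]) cube([542, 295, 31]);
translate([299, 178, 562]) cube([542, 295, 31]);
translate([299, 178, 843]) cube([542, 295, 31]);
translate([299, 178, 1124]) cube([542, 295, 31]);


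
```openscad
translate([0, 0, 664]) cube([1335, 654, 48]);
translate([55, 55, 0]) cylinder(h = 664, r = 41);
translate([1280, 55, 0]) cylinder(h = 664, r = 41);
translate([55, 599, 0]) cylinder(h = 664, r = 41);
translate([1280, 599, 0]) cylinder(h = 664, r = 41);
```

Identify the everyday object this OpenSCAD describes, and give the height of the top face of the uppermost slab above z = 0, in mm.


A table. The table height is 712 mm.

A 1335×654×48 slab sits at z = 664 on four Ø82 mm round legs — a table. The top surface is at 664 + 48 = 712 mm.


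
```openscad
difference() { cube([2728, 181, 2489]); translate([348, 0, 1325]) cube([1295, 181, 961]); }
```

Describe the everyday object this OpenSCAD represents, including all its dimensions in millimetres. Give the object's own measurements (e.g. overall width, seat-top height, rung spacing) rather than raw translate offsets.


A wall 2728 mm long (x), 181 mm thick (y), 2489 mm tall, with a rectangular window opening cut through it. The opening is 1295 mm wide and 961 mm tall; its sill is at z = 1325 mm and its near (−x) edge is 348 mm from the wall's −x end. The opening passes through the full wall thickness.


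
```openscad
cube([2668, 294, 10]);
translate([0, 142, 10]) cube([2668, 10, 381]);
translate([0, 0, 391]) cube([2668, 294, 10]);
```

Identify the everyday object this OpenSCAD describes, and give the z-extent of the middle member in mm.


An I-beam. The web height is 381 mm.

Two wide flanges with a thin centred web — an I-beam. Overall 401 mm minus two 10 mm flanges gives a web of 401 − 2·10 = 381 mm.


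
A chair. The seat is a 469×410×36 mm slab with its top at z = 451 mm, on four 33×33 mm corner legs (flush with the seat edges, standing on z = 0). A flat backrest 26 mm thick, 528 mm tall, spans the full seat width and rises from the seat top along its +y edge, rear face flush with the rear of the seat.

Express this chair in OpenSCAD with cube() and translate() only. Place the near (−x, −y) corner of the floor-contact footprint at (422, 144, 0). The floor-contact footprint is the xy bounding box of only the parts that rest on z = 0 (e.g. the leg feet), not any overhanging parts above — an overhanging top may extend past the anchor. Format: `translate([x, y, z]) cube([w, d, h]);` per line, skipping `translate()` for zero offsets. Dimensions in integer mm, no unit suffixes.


// leg_h = 451 - 36 = 415
translate([422, 144, 415]) cube([469, 410, 36]);
translate([422, 144, 0]) cube([33, 33, 415]);
translate([858, 144, 0]) cube([33, 33, 415]);
translate([422, 521, 0]) cube([33, 33, 415]);
translate([858, 521, 0]) cube([33, 33, 415]);
translate([422, 528, 451]) cube([469, 26, 528]);


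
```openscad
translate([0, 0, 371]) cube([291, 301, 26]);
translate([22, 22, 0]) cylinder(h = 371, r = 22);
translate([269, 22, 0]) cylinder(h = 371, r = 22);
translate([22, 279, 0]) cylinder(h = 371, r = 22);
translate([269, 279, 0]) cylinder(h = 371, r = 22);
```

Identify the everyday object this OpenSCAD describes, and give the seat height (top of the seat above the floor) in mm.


A stool. The seat height is 397 mm.

A 291×301×26 slab at z = 371 on four corner cylinders — a stool. The seat top is 371 + 26 = 397 mm.


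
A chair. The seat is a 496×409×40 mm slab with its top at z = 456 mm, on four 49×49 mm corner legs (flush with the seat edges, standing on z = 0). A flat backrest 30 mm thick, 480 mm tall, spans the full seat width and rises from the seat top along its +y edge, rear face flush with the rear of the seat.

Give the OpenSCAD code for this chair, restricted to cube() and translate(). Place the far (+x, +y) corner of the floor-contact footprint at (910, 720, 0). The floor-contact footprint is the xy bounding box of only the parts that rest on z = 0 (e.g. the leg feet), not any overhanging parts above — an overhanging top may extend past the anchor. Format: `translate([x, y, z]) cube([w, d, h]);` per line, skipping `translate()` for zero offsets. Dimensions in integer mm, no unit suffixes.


// leg_h = 456 - 40 = 416
translate([414, 311, 416]) cube([496, 409, 40]);
translate([414, 311, 0]) cube([49, 49, 416]);
translate([861, 311, 0]) cube([49, 49, 416]);
translate([414, 671, 0]) cube([49, 49, 416]);
translate([861, 671, 0]) cube([49, 49, 416]);
translate([414, 690, 456]) cube([496, 30, 480]);
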